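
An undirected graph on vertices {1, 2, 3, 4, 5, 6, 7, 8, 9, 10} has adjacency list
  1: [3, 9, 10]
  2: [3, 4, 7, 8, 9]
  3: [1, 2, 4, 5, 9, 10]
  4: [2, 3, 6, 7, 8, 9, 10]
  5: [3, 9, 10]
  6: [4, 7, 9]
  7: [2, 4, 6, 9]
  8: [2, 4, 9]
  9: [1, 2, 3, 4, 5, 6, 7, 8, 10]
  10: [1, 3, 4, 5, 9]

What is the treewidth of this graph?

3

A width-3 tree decomposition is:
Bags: B1 = {3, 4, 9, 10}  B2 = {2, 3, 4, 9}  B3 = {1, 3, 9, 10}  B4 = {2, 4, 7, 9}  B5 = {2, 4, 8, 9}  B6 = {3, 5, 9, 10}  B7 = {4, 6, 7, 9}
Tree: B1–B2, B1–B3, B2–B4, B4–B5, B1–B6, B4–B7
Every bag has size at most 4, so the width is 4 − 1 = 3 and tw(G) ≤ 3. Conversely, {1, 3, 9, 10} is a clique of size 4, and the vertices of any clique must share a bag in every tree decomposition; so some bag has ≥ 4 vertices and tw(G) ≥ 3. Combining the bounds, tw(G) = 3.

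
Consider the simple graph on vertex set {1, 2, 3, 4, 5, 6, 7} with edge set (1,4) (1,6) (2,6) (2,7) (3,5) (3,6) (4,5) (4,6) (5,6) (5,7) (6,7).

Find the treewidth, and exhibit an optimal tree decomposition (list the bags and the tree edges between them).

Treewidth 2.
Bags: B1 = {5, 6, 7}  B2 = {4, 5, 6}  B3 = {1, 4, 6}  B4 = {2, 6, 7}  B5 = {3, 5, 6}
Tree: B1–B2, B2–B3, B1–B4, B1–B5

The largest bag has 3 vertices, giving width 2; this decomposition certifies tw(G) ≤ 2. Conversely, {1, 4, 6} is a clique of size 3, and the vertices of any clique must share a bag in every tree decomposition; so some bag has ≥ 3 vertices and tw(G) ≥ 2. Therefore the treewidth is 2.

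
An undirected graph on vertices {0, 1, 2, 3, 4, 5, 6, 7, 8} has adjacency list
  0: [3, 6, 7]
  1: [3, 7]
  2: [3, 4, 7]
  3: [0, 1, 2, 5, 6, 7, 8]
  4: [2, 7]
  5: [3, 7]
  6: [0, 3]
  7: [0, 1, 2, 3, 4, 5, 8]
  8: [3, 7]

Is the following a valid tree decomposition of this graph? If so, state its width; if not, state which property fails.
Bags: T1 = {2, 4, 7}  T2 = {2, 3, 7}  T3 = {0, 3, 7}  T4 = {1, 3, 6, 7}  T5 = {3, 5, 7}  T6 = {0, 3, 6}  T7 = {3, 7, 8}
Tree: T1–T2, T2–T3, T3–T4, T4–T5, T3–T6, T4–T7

No — bags containing vertex 6 are not connected in the tree.

A tree decomposition must satisfy three properties: every vertex lies in some bag; for every edge, both endpoints lie together in some bag; and for every vertex, the bags containing it form a connected subtree. Here bags containing vertex 6 are not connected in the tree, so the decomposition is invalid.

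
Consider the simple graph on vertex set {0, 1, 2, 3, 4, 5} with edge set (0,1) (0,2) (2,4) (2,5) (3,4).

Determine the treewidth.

A width-1 tree decomposition is:
Bags: B1 = {0, 2}  B2 = {0, 1}  B3 = {2, 4}  B4 = {3, 4}  B5 = {2, 5}
Tree: B1–B2, B1–B3, B3–B4, B1–B5
Every bag has size at most 2, so the width is 2 − 1 = 1 and tw(G) ≤ 1. Since G has at least one edge (e.g. 0–2), it is not an edgeless graph, so tw(G) ≥ 1. The upper and lower bounds meet at 1, so that is the treewidth.

1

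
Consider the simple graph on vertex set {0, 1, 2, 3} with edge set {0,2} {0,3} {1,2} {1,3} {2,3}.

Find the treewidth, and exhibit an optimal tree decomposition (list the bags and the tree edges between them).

The largest bag has 3 vertices, giving width 2; this decomposition certifies tw(G) ≤ 2. Conversely, {0, 2, 3} is a clique of size 3, and the vertices of any clique must share a bag in every tree decomposition; so some bag has ≥ 3 vertices and tw(G) ≥ 2. Combining the bounds, tw(G) = 2.

Treewidth 2.
Bags: B1 = {0, 2, 3}  B2 = {1, 2, 3}
Tree: B1–B2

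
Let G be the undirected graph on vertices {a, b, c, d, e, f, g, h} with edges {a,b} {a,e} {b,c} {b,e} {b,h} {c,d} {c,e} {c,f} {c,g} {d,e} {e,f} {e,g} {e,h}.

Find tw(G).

A width-2 tree decomposition is:
Bags: B1 = {a, b, e}  B2 = {b, c, e}  B3 = {c, e, g}  B4 = {c, e, f}  B5 = {b, e, h}  B6 = {c, d, e}
Tree: B1–B2, B2–B3, B3–B4, B1–B5, B3–B6
Each bag holds 3 vertices, so the decomposition has width 2, which upper-bounds the treewidth. For the lower bound, the 3 vertices {b, e, h} are pairwise adjacent, and any tree decomposition puts a clique entirely inside one bag — forcing width ≥ 2. Hence tw(G) = 2 exactly.

2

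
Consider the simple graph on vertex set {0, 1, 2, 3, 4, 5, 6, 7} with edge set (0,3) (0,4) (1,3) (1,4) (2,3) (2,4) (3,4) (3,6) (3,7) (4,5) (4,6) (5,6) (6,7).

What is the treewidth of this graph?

2

A width-2 tree decomposition is:
Bags: B1 = {3, 4, 6}  B2 = {4, 5, 6}  B3 = {3, 6, 7}  B4 = {1, 3, 4}  B5 = {0, 3, 4}  B6 = {2, 3, 4}
Tree: B1–B2, B1–B3, B1–B4, B1–B5, B4–B6
Every bag has size at most 3, so the width is 3 − 1 = 2 and tw(G) ≤ 2. On the other hand G contains the 3-clique {0, 3, 4}. A clique must lie in a single bag of any decomposition, so no decomposition can have width below 2. Therefore the treewidth is 2.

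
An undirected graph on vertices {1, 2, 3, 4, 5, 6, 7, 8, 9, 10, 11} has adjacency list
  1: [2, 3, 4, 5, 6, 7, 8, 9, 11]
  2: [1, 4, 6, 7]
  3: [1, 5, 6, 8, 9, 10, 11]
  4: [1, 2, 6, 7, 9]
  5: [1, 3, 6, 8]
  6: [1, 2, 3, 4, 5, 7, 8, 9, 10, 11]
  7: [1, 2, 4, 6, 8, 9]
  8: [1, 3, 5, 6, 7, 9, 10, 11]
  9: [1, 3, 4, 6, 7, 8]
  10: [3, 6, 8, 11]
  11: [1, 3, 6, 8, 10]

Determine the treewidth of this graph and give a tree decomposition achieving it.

The largest bag has 5 vertices, giving width 4; this decomposition certifies tw(G) ≤ 4. On the other hand G contains the 5-clique {1, 3, 6, 8, 9}. A clique must lie in a single bag of any decomposition, so no decomposition can have width below 4. Combining the bounds, tw(G) = 4.

Treewidth 4.
One such decomposition:
Bags: B1 = {1, 6, 7, 8, 9}  B2 = {1, 3, 6, 8, 9}  B3 = {1, 3, 5, 6, 8}  B4 = {1, 4, 6, 7, 9}  B5 = {1, 3, 6, 8, 11}  B6 = {3, 6, 8, 10, 11}  B7 = {1, 2, 4, 6, 7}
Tree: B1–B2, B2–B3, B1–B4, B2–B5, B5–B6, B4–B7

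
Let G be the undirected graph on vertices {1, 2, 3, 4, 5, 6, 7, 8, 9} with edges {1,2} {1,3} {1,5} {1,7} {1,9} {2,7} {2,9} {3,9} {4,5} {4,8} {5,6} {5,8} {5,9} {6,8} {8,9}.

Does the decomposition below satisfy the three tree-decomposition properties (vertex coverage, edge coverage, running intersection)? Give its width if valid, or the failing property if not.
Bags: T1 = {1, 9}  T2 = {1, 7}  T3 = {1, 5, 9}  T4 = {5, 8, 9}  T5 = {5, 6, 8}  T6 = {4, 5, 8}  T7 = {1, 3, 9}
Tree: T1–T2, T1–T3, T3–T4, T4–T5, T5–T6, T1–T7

No — vertex 2 appears in no bag.

A tree decomposition must satisfy three properties: every vertex lies in some bag; for every edge, both endpoints lie together in some bag; and for every vertex, the bags containing it form a connected subtree. Here vertex 2 appears in no bag, so the decomposition is invalid.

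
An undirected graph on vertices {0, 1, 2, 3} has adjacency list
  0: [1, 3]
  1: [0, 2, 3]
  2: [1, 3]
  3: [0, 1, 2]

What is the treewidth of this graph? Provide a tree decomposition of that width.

Every bag has size at most 3, so the width is 3 − 1 = 2 and tw(G) ≤ 2. Conversely, {0, 1, 3} is a clique of size 3, and the vertices of any clique must share a bag in every tree decomposition; so some bag has ≥ 3 vertices and tw(G) ≥ 2. The upper and lower bounds meet at 2, so that is the treewidth.

Treewidth 2.
Bags: B1 = {0, 1, 3}  B2 = {1, 2, 3}
Tree: B1–B2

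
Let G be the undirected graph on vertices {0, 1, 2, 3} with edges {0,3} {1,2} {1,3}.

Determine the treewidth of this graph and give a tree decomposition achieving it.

The largest bag has 2 vertices, giving width 1; this decomposition certifies tw(G) ≤ 1. G has an edge, so its treewidth is at least 1. Therefore the treewidth is 1.

Treewidth 1.
One optimal decomposition is:
Bags: B1 = {0, 3}  B2 = {1, 3}  B3 = {1, 2}
Tree: B1–B2, B2–B3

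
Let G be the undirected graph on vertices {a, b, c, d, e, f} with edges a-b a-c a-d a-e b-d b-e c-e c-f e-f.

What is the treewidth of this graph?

2

A width-2 tree decomposition is:
Bags: B1 = {c, e, f}  B2 = {a, c, e}  B3 = {a, b, e}  B4 = {a, b, d}
Tree: B1–B2, B2–B3, B3–B4
The largest bag has 3 vertices, giving width 2; this decomposition certifies tw(G) ≤ 2. Conversely, {a, b, d} is a clique of size 3, and the vertices of any clique must share a bag in every tree decomposition; so some bag has ≥ 3 vertices and tw(G) ≥ 2. Therefore the treewidth is 2.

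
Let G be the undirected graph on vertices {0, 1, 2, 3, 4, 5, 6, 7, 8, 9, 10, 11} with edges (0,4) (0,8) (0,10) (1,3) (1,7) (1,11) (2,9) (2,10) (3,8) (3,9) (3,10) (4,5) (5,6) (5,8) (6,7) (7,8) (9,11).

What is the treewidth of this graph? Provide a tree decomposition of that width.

Treewidth 3.
One such decomposition:
Bags: B1 = {4, 5, 6, 7}  B2 = {4, 5, 7, 8}  B3 = {0, 4, 7, 8}  B4 = {0, 1, 7, 8}  B5 = {0, 1, 3, 8}  B6 = {0, 1, 3, 10}  B7 = {1, 3, 10, 11}  B8 = {3, 9, 10, 11}  B9 = {2, 9, 10, 11}
Tree: B1–B2, B2–B3, B3–B4, B4–B5, B5–B6, B6–B7, B7–B8, B8–B9

Each bag holds 4 vertices, so the decomposition has width 3, which upper-bounds the treewidth. For the lower bound: the 4 vertex sets {4,5,6}, {7}, {8}, {0,1,3,10} are disjoint, each induces a connected subgraph, and every pair is joined by at least one edge of G. Contracting each set to a single vertex therefore yields K_{4} as a minor, and since treewidth is minor-monotone, tw(G) ≥ tw(K_{4}) = 3. Combining the bounds, tw(G) = 3.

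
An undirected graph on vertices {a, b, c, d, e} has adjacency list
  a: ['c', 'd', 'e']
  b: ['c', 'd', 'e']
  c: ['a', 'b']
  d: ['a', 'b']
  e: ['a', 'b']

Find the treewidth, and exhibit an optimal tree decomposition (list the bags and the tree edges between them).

The largest bag has 3 vertices, giving width 2; this decomposition certifies tw(G) ≤ 2. For the lower bound, G contains the cycle b–c–a–d–b, so G is not a forest; only forests have treewidth ≤ 1, hence tw(G) ≥ 2. Hence tw(G) = 2 exactly.

Treewidth 2.
One such decomposition:
Bags: B1 = {a, b, c}  B2 = {a, b, d}  B3 = {a, b, e}
Tree: B1–B2, B2–B3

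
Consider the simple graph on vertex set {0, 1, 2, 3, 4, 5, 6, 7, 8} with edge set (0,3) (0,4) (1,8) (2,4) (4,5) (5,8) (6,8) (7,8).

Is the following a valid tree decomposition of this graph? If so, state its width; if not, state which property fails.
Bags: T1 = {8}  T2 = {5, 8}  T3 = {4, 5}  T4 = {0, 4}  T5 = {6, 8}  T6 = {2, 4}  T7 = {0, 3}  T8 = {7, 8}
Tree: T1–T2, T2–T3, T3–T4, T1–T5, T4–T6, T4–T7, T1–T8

A tree decomposition must satisfy three properties: every vertex lies in some bag; for every edge, both endpoints lie together in some bag; and for every vertex, the bags containing it form a connected subtree. Here vertex 1 appears in no bag, so the decomposition is invalid.

No — vertex 1 appears in no bag.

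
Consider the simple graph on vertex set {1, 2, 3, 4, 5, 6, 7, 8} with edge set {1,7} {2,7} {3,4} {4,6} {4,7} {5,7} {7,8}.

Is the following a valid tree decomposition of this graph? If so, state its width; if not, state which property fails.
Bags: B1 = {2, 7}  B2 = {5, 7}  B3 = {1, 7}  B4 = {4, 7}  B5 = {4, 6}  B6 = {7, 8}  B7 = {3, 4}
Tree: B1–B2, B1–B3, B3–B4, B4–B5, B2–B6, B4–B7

Vertex coverage: the bags together contain {1, 2, 3, 4, 5, 6, 7, 8}, the full vertex set. Edge coverage: each edge of G has both endpoints in at least one bag. Running intersection: for every vertex, the bags containing it form a connected subtree. All three properties hold, so this is a valid tree decomposition of width max|bag| − 1 = 1, and hence tw(G) ≤ 1.

Yes; width 1.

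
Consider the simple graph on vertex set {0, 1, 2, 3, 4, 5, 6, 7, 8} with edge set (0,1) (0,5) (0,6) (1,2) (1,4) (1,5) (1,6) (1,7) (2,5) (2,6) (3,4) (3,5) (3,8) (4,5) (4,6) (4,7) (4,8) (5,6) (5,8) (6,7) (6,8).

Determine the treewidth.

3

A width-3 tree decomposition is:
Bags: B1 = {1, 4, 6, 7}  B2 = {1, 4, 5, 6}  B3 = {4, 5, 6, 8}  B4 = {0, 1, 5, 6}  B5 = {3, 4, 5, 8}  B6 = {1, 2, 5, 6}
Tree: B1–B2, B2–B3, B2–B4, B3–B5, B2–B6
Each bag holds 4 vertices, so the decomposition has width 3, which upper-bounds the treewidth. For the lower bound, the 4 vertices {3, 4, 5, 8} are pairwise adjacent, and any tree decomposition puts a clique entirely inside one bag — forcing width ≥ 3. Therefore the treewidth is 3.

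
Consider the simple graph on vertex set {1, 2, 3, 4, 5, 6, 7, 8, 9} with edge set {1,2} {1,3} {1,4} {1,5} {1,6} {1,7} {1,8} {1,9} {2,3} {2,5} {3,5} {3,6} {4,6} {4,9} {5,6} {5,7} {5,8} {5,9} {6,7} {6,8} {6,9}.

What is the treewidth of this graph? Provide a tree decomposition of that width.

Every bag has size at most 4, so the width is 4 − 1 = 3 and tw(G) ≤ 3. Conversely, {1, 4, 6, 9} is a clique of size 4, and the vertices of any clique must share a bag in every tree decomposition; so some bag has ≥ 4 vertices and tw(G) ≥ 3. The upper and lower bounds meet at 3, so that is the treewidth.

Treewidth 3.
One optimal decomposition is:
Bags: B1 = {1, 5, 6, 9}  B2 = {1, 5, 6, 7}  B3 = {1, 3, 5, 6}  B4 = {1, 4, 6, 9}  B5 = {1, 2, 3, 5}  B6 = {1, 5, 6, 8}
Tree: B1–B2, B1–B3, B1–B4, B3–B5, B2–B6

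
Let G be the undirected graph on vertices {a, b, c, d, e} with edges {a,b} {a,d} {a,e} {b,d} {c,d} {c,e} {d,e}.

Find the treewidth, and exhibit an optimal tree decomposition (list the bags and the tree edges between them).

Treewidth 2.
One such decomposition:
Bags: B1 = {a, d, e}  B2 = {c, d, e}  B3 = {a, b, d}
Tree: B1–B2, B1–B3

The largest bag has 3 vertices, giving width 2; this decomposition certifies tw(G) ≤ 2. For the lower bound, the 3 vertices {c, d, e} are pairwise adjacent, and any tree decomposition puts a clique entirely inside one bag — forcing width ≥ 2. Combining the bounds, tw(G) = 2.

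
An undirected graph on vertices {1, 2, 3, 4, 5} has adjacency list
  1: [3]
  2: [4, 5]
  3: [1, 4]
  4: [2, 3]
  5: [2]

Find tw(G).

A width-1 tree decomposition is:
Bags: B1 = {2, 5}  B2 = {2, 4}  B3 = {3, 4}  B4 = {1, 3}
Tree: B1–B2, B2–B3, B3–B4
Each bag holds 2 vertices, so the decomposition has width 1, which upper-bounds the treewidth. Since G has at least one edge (e.g. 5–2), it is not an edgeless graph, so tw(G) ≥ 1. Hence tw(G) = 1 exactly.

1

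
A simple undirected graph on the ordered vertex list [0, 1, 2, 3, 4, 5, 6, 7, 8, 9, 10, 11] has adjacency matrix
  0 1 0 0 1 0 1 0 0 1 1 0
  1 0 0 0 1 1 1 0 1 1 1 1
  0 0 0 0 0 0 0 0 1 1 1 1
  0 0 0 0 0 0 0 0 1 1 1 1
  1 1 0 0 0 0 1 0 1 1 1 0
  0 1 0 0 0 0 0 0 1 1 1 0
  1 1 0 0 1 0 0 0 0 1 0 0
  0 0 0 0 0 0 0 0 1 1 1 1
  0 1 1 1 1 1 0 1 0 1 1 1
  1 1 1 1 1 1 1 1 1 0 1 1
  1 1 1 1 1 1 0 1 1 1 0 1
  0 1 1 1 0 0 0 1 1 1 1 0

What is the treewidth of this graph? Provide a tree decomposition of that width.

Each bag holds 5 vertices, so the decomposition has width 4, which upper-bounds the treewidth. On the other hand G contains the 5-clique {0, 1, 4, 9, 10}. A clique must lie in a single bag of any decomposition, so no decomposition can have width below 4. Hence tw(G) = 4 exactly.

Treewidth 4.
Bags: B1 = {1, 8, 9, 10, 11}  B2 = {3, 8, 9, 10, 11}  B3 = {1, 5, 8, 9, 10}  B4 = {1, 4, 8, 9, 10}  B5 = {7, 8, 9, 10, 11}  B6 = {0, 1, 4, 9, 10}  B7 = {0, 1, 4, 6, 9}  B8 = {2, 8, 9, 10, 11}
Tree: B1–B2, B1–B3, B1–B4, B1–B5, B4–B6, B6–B7, B2–B8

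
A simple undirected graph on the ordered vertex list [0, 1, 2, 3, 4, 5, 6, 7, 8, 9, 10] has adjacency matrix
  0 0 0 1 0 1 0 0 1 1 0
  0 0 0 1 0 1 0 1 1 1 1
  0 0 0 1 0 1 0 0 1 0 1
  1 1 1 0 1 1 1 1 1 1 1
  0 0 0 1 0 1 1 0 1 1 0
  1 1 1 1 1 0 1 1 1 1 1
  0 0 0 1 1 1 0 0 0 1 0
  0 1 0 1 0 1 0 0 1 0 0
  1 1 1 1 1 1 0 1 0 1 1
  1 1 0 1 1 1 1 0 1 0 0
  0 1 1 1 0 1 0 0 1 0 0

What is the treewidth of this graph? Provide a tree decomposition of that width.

Treewidth 4.
Bags: B1 = {3, 4, 5, 6, 9}  B2 = {3, 4, 5, 8, 9}  B3 = {0, 3, 5, 8, 9}  B4 = {1, 3, 5, 8, 9}  B5 = {1, 3, 5, 7, 8}  B6 = {1, 3, 5, 8, 10}  B7 = {2, 3, 5, 8, 10}
Tree: B1–B2, B2–B3, B3–B4, B4–B5, B4–B6, B6–B7

Each bag holds 5 vertices, so the decomposition has width 4, which upper-bounds the treewidth. For the lower bound, the 5 vertices {0, 3, 5, 8, 9} are pairwise adjacent, and any tree decomposition puts a clique entirely inside one bag — forcing width ≥ 4. Therefore the treewidth is 4.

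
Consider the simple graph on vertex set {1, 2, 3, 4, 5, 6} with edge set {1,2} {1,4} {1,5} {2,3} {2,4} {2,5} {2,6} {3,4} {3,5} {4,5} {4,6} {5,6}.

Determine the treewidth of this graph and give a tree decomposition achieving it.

Each bag holds 4 vertices, so the decomposition has width 3, which upper-bounds the treewidth. On the other hand G contains the 4-clique {1, 2, 4, 5}. A clique must lie in a single bag of any decomposition, so no decomposition can have width below 3. The upper and lower bounds meet at 3, so that is the treewidth.

Treewidth 3.
One such decomposition:
Bags: B1 = {2, 3, 4, 5}  B2 = {2, 4, 5, 6}  B3 = {1, 2, 4, 5}
Tree: B1–B2, B2–B3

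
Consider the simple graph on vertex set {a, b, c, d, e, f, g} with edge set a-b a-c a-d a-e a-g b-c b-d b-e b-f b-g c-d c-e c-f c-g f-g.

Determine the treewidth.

A width-3 tree decomposition is:
Bags: B1 = {a, b, c, g}  B2 = {a, b, c, d}  B3 = {b, c, f, g}  B4 = {a, b, c, e}
Tree: B1–B2, B1–B3, B1–B4
The largest bag has 4 vertices, giving width 3; this decomposition certifies tw(G) ≤ 3. Conversely, {a, b, c, d} is a clique of size 4, and the vertices of any clique must share a bag in every tree decomposition; so some bag has ≥ 4 vertices and tw(G) ≥ 3. The upper and lower bounds meet at 3, so that is the treewidth.

3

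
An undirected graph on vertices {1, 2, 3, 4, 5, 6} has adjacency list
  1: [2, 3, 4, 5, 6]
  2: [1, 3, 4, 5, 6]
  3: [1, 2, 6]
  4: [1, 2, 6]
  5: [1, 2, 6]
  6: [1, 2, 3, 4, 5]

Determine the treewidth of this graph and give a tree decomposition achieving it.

Treewidth 3.
Bags: B1 = {1, 2, 3, 6}  B2 = {1, 2, 5, 6}  B3 = {1, 2, 4, 6}
Tree: B1–B2, B2–B3

Each bag holds 4 vertices, so the decomposition has width 3, which upper-bounds the treewidth. For the lower bound, the 4 vertices {1, 2, 3, 6} are pairwise adjacent, and any tree decomposition puts a clique entirely inside one bag — forcing width ≥ 3. Therefore the treewidth is 3.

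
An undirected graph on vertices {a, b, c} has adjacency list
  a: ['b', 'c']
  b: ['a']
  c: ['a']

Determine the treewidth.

1

A width-1 tree decomposition is:
Bags: B1 = {a, b}  B2 = {a, c}
Tree: B1–B2
Every bag has size at most 2, so the width is 2 − 1 = 1 and tw(G) ≤ 1. G has an edge, so its treewidth is at least 1. Combining the bounds, tw(G) = 1.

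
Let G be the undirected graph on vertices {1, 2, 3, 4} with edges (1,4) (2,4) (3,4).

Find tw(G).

1

A width-1 tree decomposition is:
Bags: B1 = {3, 4}  B2 = {1, 4}  B3 = {2, 4}
Tree: B1–B2, B1–B3
Each bag holds 2 vertices, so the decomposition has width 1, which upper-bounds the treewidth. Any graph with an edge has treewidth ≥ 1, and G has the edge 3–4. Combining the bounds, tw(G) = 1.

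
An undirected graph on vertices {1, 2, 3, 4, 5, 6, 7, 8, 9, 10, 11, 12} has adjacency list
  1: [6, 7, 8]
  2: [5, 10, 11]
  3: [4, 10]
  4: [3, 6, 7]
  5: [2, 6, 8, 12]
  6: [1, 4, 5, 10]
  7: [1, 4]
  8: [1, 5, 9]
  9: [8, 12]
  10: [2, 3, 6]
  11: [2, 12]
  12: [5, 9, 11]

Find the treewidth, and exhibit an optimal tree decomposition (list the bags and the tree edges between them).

Treewidth 3.
One optimal decomposition is:
Bags: B1 = {2, 9, 11, 12}  B2 = {2, 5, 9, 12}  B3 = {2, 5, 8, 9}  B4 = {2, 5, 8, 10}  B5 = {5, 6, 8, 10}  B6 = {1, 6, 8, 10}  B7 = {1, 3, 6, 10}  B8 = {1, 3, 4, 6}  B9 = {1, 3, 4, 7}
Tree: B1–B2, B2–B3, B3–B4, B4–B5, B5–B6, B6–B7, B7–B8, B8–B9

Every bag has size at most 4, so the width is 4 − 1 = 3 and tw(G) ≤ 3. For the lower bound: the 4 vertex sets {9,11,12}, {2}, {5}, {1,6,8,10} are disjoint, each induces a connected subgraph, and every pair is joined by at least one edge of G. Contracting each set to a single vertex therefore yields K_{4} as a minor, and since treewidth is minor-monotone, tw(G) ≥ tw(K_{4}) = 3. Therefore the treewidth is 3.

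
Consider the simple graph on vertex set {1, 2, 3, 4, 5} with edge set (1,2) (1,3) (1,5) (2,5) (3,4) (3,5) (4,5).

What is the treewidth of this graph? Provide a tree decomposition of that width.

Treewidth 2.
Bags: B1 = {3, 4, 5}  B2 = {1, 3, 5}  B3 = {1, 2, 5}
Tree: B1–B2, B2–B3

Every bag has size at most 3, so the width is 3 − 1 = 2 and tw(G) ≤ 2. Conversely, {1, 2, 5} is a clique of size 3, and the vertices of any clique must share a bag in every tree decomposition; so some bag has ≥ 3 vertices and tw(G) ≥ 2. Therefore the treewidth is 2.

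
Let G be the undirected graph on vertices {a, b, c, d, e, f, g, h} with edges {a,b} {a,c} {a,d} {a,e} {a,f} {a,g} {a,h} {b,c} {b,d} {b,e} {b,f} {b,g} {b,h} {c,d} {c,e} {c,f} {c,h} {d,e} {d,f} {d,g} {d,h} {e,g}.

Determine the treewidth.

4

A width-4 tree decomposition is:
Bags: B1 = {a, b, c, d, e}  B2 = {a, b, c, d, h}  B3 = {a, b, d, e, g}  B4 = {a, b, c, d, f}
Tree: B1–B2, B1–B3, B1–B4
Each bag holds 5 vertices, so the decomposition has width 4, which upper-bounds the treewidth. Conversely, {a, b, d, e, g} is a clique of size 5, and the vertices of any clique must share a bag in every tree decomposition; so some bag has ≥ 5 vertices and tw(G) ≥ 4. Therefore the treewidth is 4.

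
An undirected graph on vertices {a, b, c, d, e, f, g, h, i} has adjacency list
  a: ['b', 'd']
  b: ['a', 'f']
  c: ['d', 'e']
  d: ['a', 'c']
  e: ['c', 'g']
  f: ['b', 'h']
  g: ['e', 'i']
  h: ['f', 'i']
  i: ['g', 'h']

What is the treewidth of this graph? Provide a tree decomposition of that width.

Every bag has size at most 3, so the width is 3 − 1 = 2 and tw(G) ≤ 2. For the lower bound, G contains the cycle h–i–g–e–c–d–a–b–f–h, so G is not a forest; only forests have treewidth ≤ 1, hence tw(G) ≥ 2. Combining the bounds, tw(G) = 2.

Treewidth 2.
Bags: B1 = {g, h, i}  B2 = {e, g, h}  B3 = {c, e, h}  B4 = {c, d, h}  B5 = {a, d, h}  B6 = {a, b, h}  B7 = {b, f, h}
Tree: B1–B2, B2–B3, B3–B4, B4–B5, B5–B6, B6–B7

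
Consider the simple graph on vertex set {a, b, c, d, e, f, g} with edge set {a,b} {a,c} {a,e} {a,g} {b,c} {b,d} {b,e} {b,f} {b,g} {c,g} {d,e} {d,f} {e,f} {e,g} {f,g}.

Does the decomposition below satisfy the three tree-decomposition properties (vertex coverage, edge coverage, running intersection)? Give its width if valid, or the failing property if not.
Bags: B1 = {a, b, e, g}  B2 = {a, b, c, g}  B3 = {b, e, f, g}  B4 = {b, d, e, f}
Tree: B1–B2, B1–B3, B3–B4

Yes; width 3.

Every vertex of G appears in some bag (union = {a, b, c, d, e, f, g}); every edge is covered by a bag; and for each vertex v the set of bags containing v is connected in the bag tree. The decomposition is therefore valid. The largest bag has 4 vertices, so the width is 3.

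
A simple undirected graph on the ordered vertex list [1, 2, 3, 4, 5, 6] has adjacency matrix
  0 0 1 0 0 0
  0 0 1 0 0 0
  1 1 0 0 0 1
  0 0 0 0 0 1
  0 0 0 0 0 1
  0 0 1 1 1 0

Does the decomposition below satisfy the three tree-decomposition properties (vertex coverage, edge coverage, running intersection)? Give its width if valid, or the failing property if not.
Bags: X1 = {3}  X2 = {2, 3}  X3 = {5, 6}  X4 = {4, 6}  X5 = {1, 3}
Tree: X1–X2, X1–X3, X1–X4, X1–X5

A tree decomposition must satisfy three properties: every vertex lies in some bag; for every edge, both endpoints lie together in some bag; and for every vertex, the bags containing it form a connected subtree. Here edge (6,3) lies in no bag, so the decomposition is invalid.

No — edge (6,3) lies in no bag.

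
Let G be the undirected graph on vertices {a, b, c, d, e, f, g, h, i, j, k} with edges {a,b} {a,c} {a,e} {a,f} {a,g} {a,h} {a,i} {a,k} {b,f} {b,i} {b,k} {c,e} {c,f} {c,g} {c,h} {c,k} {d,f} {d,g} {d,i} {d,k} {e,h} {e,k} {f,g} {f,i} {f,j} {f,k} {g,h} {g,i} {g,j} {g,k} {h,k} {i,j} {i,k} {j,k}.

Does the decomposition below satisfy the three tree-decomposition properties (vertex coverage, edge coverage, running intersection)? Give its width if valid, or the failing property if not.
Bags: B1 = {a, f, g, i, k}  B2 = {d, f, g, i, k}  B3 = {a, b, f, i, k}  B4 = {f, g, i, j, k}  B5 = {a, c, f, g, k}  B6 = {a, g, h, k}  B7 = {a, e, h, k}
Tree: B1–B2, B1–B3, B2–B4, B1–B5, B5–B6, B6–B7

No — edge (c,h) lies in no bag.

A tree decomposition must satisfy three properties: every vertex lies in some bag; for every edge, both endpoints lie together in some bag; and for every vertex, the bags containing it form a connected subtree. Here edge (c,h) lies in no bag, so the decomposition is invalid.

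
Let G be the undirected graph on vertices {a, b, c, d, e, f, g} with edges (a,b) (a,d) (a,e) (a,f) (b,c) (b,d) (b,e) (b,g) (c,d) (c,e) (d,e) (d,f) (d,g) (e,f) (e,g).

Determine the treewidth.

A width-3 tree decomposition is:
Bags: B1 = {b, d, e, g}  B2 = {a, b, d, e}  B3 = {b, c, d, e}  B4 = {a, d, e, f}
Tree: B1–B2, B2–B3, B2–B4
The largest bag has 4 vertices, giving width 3; this decomposition certifies tw(G) ≤ 3. Conversely, {a, d, e, f} is a clique of size 4, and the vertices of any clique must share a bag in every tree decomposition; so some bag has ≥ 4 vertices and tw(G) ≥ 3. The upper and lower bounds meet at 3, so that is the treewidth.

3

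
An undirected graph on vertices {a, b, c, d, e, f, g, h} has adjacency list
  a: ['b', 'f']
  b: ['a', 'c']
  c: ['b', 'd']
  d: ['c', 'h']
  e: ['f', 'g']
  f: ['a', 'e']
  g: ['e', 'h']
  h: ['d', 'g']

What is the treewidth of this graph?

2

A width-2 tree decomposition is:
Bags: B1 = {b, c, d}  B2 = {a, b, d}  B3 = {a, d, f}  B4 = {d, e, f}  B5 = {d, e, g}  B6 = {d, g, h}
Tree: B1–B2, B2–B3, B3–B4, B4–B5, B5–B6
Each bag holds 3 vertices, so the decomposition has width 2, which upper-bounds the treewidth. Since d–c–b–a–f–e–g–h–d is a cycle in G, G is not acyclic. Forests are exactly the graphs of treewidth ≤ 1, so tw(G) ≥ 2. Combining the bounds, tw(G) = 2.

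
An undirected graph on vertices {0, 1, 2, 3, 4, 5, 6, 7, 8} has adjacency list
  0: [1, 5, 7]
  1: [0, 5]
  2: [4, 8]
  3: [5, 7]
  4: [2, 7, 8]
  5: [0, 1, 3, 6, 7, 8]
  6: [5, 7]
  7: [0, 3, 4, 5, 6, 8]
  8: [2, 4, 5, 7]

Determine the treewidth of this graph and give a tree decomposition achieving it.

Treewidth 2.
One such decomposition:
Bags: B1 = {4, 7, 8}  B2 = {5, 7, 8}  B3 = {5, 6, 7}  B4 = {3, 5, 7}  B5 = {0, 5, 7}  B6 = {2, 4, 8}  B7 = {0, 1, 5}
Tree: B1–B2, B2–B3, B2–B4, B3–B5, B1–B6, B5–B7

The largest bag has 3 vertices, giving width 2; this decomposition certifies tw(G) ≤ 2. Conversely, {2, 4, 8} is a clique of size 3, and the vertices of any clique must share a bag in every tree decomposition; so some bag has ≥ 3 vertices and tw(G) ≥ 2. The upper and lower bounds meet at 2, so that is the treewidth.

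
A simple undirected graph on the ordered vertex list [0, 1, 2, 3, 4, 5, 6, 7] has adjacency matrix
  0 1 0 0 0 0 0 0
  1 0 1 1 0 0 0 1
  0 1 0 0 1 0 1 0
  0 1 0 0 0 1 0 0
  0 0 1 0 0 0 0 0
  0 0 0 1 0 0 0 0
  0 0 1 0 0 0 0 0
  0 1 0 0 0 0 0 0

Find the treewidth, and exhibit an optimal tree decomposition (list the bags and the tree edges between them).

Every bag has size at most 2, so the width is 2 − 1 = 1 and tw(G) ≤ 1. Since G has at least one edge (e.g. 1–3), it is not an edgeless graph, so tw(G) ≥ 1. Therefore the treewidth is 1.

Treewidth 1.
Bags: B1 = {1, 3}  B2 = {3, 5}  B3 = {1, 7}  B4 = {1, 2}  B5 = {2, 6}  B6 = {0, 1}  B7 = {2, 4}
Tree: B1–B2, B1–B3, B1–B4, B4–B5, B3–B6, B4–B7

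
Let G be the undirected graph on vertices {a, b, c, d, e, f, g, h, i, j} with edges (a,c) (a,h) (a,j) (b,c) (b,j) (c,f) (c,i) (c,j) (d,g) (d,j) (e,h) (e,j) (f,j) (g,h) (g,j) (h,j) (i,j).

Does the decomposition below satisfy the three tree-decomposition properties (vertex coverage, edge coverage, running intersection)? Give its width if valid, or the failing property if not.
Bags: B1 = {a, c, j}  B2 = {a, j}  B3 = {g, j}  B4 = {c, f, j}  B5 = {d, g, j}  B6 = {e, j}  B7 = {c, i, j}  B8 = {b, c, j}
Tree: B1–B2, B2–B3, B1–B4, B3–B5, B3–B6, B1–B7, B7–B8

No — vertex h appears in no bag.

A tree decomposition must satisfy three properties: every vertex lies in some bag; for every edge, both endpoints lie together in some bag; and for every vertex, the bags containing it form a connected subtree. Here vertex h appears in no bag, so the decomposition is invalid.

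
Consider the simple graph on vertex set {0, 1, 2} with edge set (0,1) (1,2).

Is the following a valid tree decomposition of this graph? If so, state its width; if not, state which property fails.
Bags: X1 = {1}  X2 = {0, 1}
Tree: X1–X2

No — vertex 2 appears in no bag.

A tree decomposition must satisfy three properties: every vertex lies in some bag; for every edge, both endpoints lie together in some bag; and for every vertex, the bags containing it form a connected subtree. Here vertex 2 appears in no bag, so the decomposition is invalid.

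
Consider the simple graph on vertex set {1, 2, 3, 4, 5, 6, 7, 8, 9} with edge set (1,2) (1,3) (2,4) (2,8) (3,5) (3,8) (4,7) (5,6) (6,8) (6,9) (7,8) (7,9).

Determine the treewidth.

A width-3 tree decomposition is:
Bags: B1 = {4, 6, 7, 9}  B2 = {4, 6, 7, 8}  B3 = {2, 4, 6, 8}  B4 = {2, 5, 6, 8}  B5 = {2, 3, 5, 8}  B6 = {1, 2, 3, 5}
Tree: B1–B2, B2–B3, B3–B4, B4–B5, B5–B6
Every bag has size at most 4, so the width is 4 − 1 = 3 and tw(G) ≤ 3. For the lower bound: the 4 vertex sets {4,7,9}, {6}, {8}, {1,2,3,5} are disjoint, each induces a connected subgraph, and every pair is joined by at least one edge of G. Contracting each set to a single vertex therefore yields K_{4} as a minor, and since treewidth is minor-monotone, tw(G) ≥ tw(K_{4}) = 3. Therefore the treewidth is 3.

3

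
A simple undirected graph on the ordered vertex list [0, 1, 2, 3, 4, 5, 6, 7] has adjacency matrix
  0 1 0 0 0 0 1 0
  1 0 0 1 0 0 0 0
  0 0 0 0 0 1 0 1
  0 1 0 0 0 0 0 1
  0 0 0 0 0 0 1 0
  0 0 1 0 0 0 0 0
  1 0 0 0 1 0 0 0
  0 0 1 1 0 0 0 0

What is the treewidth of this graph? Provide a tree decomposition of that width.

Every bag has size at most 2, so the width is 2 − 1 = 1 and tw(G) ≤ 1. G has an edge, so its treewidth is at least 1. The upper and lower bounds meet at 1, so that is the treewidth.

Treewidth 1.
One optimal decomposition is:
Bags: B1 = {2, 5}  B2 = {2, 7}  B3 = {3, 7}  B4 = {1, 3}  B5 = {0, 1}  B6 = {0, 6}  B7 = {4, 6}
Tree: B1–B2, B2–B3, B3–B4, B4–B5, B5–B6, B6–B7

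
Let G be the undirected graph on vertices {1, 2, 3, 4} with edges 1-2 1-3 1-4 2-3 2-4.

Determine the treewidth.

A width-2 tree decomposition is:
Bags: B1 = {1, 2, 4}  B2 = {1, 2, 3}
Tree: B1–B2
The largest bag has 3 vertices, giving width 2; this decomposition certifies tw(G) ≤ 2. For the lower bound, the 3 vertices {1, 2, 3} are pairwise adjacent, and any tree decomposition puts a clique entirely inside one bag — forcing width ≥ 2. The upper and lower bounds meet at 2, so that is the treewidth.

2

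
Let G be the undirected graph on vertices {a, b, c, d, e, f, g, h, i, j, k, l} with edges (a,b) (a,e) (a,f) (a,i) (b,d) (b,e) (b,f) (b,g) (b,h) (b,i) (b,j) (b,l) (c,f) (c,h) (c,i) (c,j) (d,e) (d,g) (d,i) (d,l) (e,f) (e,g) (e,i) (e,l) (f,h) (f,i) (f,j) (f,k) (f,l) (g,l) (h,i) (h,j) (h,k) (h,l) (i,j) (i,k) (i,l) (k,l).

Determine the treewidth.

A width-4 tree decomposition is:
Bags: B1 = {b, f, h, i, l}  B2 = {b, e, f, i, l}  B3 = {f, h, i, k, l}  B4 = {a, b, e, f, i}  B5 = {b, d, e, i, l}  B6 = {b, d, e, g, l}  B7 = {b, f, h, i, j}  B8 = {c, f, h, i, j}
Tree: B1–B2, B1–B3, B2–B4, B2–B5, B5–B6, B1–B7, B7–B8
Each bag holds 5 vertices, so the decomposition has width 4, which upper-bounds the treewidth. For the lower bound, the 5 vertices {b, d, e, g, l} are pairwise adjacent, and any tree decomposition puts a clique entirely inside one bag — forcing width ≥ 4. Combining the bounds, tw(G) = 4.

4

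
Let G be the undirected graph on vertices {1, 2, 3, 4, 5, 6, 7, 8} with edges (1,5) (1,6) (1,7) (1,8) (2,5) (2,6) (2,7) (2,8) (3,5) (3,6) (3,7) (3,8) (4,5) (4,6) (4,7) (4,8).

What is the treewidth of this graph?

4

A width-4 tree decomposition is:
Bags: B1 = {1, 5, 6, 7, 8}  B2 = {3, 5, 6, 7, 8}  B3 = {4, 5, 6, 7, 8}  B4 = {2, 5, 6, 7, 8}
Tree: B1–B2, B2–B3, B3–B4
The largest bag has 5 vertices, giving width 4; this decomposition certifies tw(G) ≤ 4. For the lower bound: the 5 vertex sets {1,8}, {3,6}, {4,7}, {5}, {2} are disjoint, each induces a connected subgraph, and every pair is joined by at least one edge of G. Contracting each set to a single vertex therefore yields K_{5} as a minor, and since treewidth is minor-monotone, tw(G) ≥ tw(K_{5}) = 4. Therefore the treewidth is 4.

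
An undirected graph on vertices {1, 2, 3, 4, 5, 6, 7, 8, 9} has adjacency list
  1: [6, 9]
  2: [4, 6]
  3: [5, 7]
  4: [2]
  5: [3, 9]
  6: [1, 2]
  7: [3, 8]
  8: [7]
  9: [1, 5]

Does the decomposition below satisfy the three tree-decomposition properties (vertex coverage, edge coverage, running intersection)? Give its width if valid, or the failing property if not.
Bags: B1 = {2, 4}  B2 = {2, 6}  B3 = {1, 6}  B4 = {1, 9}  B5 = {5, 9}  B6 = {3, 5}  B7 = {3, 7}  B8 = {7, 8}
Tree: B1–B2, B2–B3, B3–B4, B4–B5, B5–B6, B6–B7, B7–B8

Vertex coverage: the bags together contain {1, 2, 3, 4, 5, 6, 7, 8, 9}, the full vertex set. Edge coverage: each edge of G has both endpoints in at least one bag. Running intersection: for every vertex, the bags containing it form a connected subtree. All three properties hold, so this is a valid tree decomposition of width max|bag| − 1 = 1, and hence tw(G) ≤ 1.

Yes; width 1.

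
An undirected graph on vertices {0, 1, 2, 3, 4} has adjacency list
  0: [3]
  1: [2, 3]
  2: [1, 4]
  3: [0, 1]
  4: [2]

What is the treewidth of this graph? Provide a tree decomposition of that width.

Treewidth 1.
Bags: B1 = {2, 4}  B2 = {1, 2}  B3 = {1, 3}  B4 = {0, 3}
Tree: B1–B2, B2–B3, B3–B4

The largest bag has 2 vertices, giving width 1; this decomposition certifies tw(G) ≤ 1. G has an edge, so its treewidth is at least 1. The upper and lower bounds meet at 1, so that is the treewidth.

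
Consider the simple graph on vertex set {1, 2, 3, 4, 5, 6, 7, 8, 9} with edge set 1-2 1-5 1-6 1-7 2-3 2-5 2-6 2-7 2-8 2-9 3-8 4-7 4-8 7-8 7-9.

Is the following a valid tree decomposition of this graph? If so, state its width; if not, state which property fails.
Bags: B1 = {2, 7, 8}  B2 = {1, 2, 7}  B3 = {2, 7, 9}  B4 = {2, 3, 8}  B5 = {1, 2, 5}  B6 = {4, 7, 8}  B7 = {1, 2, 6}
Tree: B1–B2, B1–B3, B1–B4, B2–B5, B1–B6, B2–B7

Yes; width 2.

Vertex coverage: the bags together contain {1, 2, 3, 4, 5, 6, 7, 8, 9}, the full vertex set. Edge coverage: each edge of G has both endpoints in at least one bag. Running intersection: for every vertex, the bags containing it form a connected subtree. All three properties hold, so this is a valid tree decomposition of width max|bag| − 1 = 2, and hence tw(G) ≤ 2.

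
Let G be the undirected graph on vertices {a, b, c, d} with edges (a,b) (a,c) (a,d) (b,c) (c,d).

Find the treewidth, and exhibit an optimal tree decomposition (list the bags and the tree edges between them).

Treewidth 2.
One such decomposition:
Bags: B1 = {a, b, c}  B2 = {a, c, d}
Tree: B1–B2

Every bag has size at most 3, so the width is 3 − 1 = 2 and tw(G) ≤ 2. Conversely, {a, c, d} is a clique of size 3, and the vertices of any clique must share a bag in every tree decomposition; so some bag has ≥ 3 vertices and tw(G) ≥ 2. The upper and lower bounds meet at 2, so that is the treewidth.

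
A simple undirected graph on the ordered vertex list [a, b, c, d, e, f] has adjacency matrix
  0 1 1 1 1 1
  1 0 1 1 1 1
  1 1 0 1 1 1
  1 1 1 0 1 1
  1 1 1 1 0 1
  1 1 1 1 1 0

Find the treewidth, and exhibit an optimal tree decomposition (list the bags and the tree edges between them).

A single bag containing all 6 vertices is trivially a valid decomposition of width 5. For the lower bound, the 6 vertices {a, b, c, d, e, f} are pairwise adjacent, and any tree decomposition puts a clique entirely inside one bag — forcing width ≥ 5. Combining the bounds, tw(G) = 5.

Treewidth 5.
One such decomposition:
Bags: B1 = {a, b, c, d, e, f}
Tree: (single bag)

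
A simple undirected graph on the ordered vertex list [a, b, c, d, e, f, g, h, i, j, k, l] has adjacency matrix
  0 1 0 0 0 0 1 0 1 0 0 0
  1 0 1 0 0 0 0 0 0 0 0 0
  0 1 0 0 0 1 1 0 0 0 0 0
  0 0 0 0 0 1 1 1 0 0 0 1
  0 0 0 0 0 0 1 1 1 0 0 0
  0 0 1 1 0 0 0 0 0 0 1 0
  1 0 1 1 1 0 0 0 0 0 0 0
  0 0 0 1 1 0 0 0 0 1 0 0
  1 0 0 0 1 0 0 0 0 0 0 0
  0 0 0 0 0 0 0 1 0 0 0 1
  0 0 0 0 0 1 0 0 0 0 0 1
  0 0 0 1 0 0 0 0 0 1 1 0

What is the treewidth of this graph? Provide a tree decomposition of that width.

Treewidth 3.
One such decomposition:
Bags: B1 = {f, j, k, l}  B2 = {d, f, j, l}  B3 = {d, f, h, j}  B4 = {c, d, f, h}  B5 = {c, d, g, h}  B6 = {c, e, g, h}  B7 = {b, c, e, g}  B8 = {a, b, e, g}  B9 = {a, b, e, i}
Tree: B1–B2, B2–B3, B3–B4, B4–B5, B5–B6, B6–B7, B7–B8, B8–B9

Each bag holds 4 vertices, so the decomposition has width 3, which upper-bounds the treewidth. For the lower bound: the 4 vertex sets {j,k,l}, {f}, {d}, {c,e,g,h} are disjoint, each induces a connected subgraph, and every pair is joined by at least one edge of G. Contracting each set to a single vertex therefore yields K_{4} as a minor, and since treewidth is minor-monotone, tw(G) ≥ tw(K_{4}) = 3. The upper and lower bounds meet at 3, so that is the treewidth.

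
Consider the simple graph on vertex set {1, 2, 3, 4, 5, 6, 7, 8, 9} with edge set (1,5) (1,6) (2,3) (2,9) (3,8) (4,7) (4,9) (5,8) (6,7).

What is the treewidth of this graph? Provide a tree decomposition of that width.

Every bag has size at most 3, so the width is 3 − 1 = 2 and tw(G) ≤ 2. The edges 5–8–3–2–9–4–7–6–1–5 form a cycle, so G is not a tree and its treewidth is at least 2. Combining the bounds, tw(G) = 2.

Treewidth 2.
One such decomposition:
Bags: B1 = {3, 5, 8}  B2 = {2, 3, 5}  B3 = {2, 5, 9}  B4 = {4, 5, 9}  B5 = {4, 5, 7}  B6 = {5, 6, 7}  B7 = {1, 5, 6}
Tree: B1–B2, B2–B3, B3–B4, B4–B5, B5–B6, B6–B7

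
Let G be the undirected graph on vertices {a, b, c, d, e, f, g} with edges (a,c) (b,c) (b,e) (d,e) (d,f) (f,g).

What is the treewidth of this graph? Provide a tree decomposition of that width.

Each bag holds 2 vertices, so the decomposition has width 1, which upper-bounds the treewidth. Any graph with an edge has treewidth ≥ 1, and G has the edge a–c. The upper and lower bounds meet at 1, so that is the treewidth.

Treewidth 1.
Bags: B1 = {a, c}  B2 = {b, c}  B3 = {b, e}  B4 = {d, e}  B5 = {d, f}  B6 = {f, g}
Tree: B1–B2, B2–B3, B3–B4, B4–B5, B5–B6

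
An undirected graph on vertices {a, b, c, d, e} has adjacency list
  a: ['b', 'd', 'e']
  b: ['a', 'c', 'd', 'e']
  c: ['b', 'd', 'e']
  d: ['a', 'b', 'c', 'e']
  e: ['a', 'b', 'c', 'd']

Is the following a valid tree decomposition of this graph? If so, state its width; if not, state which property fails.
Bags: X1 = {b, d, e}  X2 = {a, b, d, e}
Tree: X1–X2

A tree decomposition must satisfy three properties: every vertex lies in some bag; for every edge, both endpoints lie together in some bag; and for every vertex, the bags containing it form a connected subtree. Here vertex c appears in no bag, so the decomposition is invalid.

No — vertex c appears in no bag.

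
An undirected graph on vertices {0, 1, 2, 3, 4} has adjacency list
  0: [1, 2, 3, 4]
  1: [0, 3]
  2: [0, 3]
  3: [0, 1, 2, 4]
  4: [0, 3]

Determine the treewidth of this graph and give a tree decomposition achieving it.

The largest bag has 3 vertices, giving width 2; this decomposition certifies tw(G) ≤ 2. Conversely, {0, 1, 3} is a clique of size 3, and the vertices of any clique must share a bag in every tree decomposition; so some bag has ≥ 3 vertices and tw(G) ≥ 2. Hence tw(G) = 2 exactly.

Treewidth 2.
One such decomposition:
Bags: B1 = {0, 1, 3}  B2 = {0, 3, 4}  B3 = {0, 2, 3}
Tree: B1–B2, B1–B3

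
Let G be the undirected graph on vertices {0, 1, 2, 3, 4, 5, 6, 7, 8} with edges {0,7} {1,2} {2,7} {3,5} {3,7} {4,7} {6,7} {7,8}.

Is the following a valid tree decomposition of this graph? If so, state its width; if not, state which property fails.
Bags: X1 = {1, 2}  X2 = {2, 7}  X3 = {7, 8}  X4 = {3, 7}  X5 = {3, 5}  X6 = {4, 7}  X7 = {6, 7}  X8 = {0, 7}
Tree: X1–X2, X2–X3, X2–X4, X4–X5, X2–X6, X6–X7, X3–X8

Yes; width 1.

Every vertex of G appears in some bag (union = {0, 1, 2, 3, 4, 5, 6, 7, 8}); every edge is covered by a bag; and for each vertex v the set of bags containing v is connected in the bag tree. The decomposition is therefore valid. The largest bag has 2 vertices, so the width is 1.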